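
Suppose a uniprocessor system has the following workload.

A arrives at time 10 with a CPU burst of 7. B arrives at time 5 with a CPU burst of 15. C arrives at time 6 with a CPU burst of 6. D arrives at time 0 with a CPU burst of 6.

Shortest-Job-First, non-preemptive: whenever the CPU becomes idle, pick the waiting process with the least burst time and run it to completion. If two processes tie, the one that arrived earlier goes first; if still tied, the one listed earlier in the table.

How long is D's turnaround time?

6

Timeline: | D 0-6 | C 6-12 | A 12-19 | B 19-34 |
Completion: A=19  B=34  C=12  D=6
Turnaround (C−A): A=9  B=29  C=6  D=6
Turnaround(D) = completion − arrival = 6 − 0 = 6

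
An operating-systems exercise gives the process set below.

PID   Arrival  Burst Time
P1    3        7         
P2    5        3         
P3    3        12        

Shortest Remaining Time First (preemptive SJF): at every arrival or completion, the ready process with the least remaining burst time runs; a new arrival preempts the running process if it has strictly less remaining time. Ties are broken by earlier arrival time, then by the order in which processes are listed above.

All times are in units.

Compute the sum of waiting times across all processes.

13

Schedule: | idle 0-3 | P1 3-5 | P2 5-8 | P1 8-13 | P3 13-25 |
Completion: P1=13  P2=8  P3=25
Turnaround (C−A): P1=10  P2=3  P3=22
Waiting = turnaround − burst: P1=3, P2=0, P3=10
Total waiting = 3 + 0 + 10 = 13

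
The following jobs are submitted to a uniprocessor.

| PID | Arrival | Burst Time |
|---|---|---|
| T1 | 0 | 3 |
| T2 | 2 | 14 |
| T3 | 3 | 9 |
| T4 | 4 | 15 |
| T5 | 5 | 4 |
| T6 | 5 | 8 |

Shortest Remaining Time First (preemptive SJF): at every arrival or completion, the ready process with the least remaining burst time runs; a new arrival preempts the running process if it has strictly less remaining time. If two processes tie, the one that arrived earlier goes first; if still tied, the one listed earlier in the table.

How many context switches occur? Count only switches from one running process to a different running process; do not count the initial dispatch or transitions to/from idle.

6

Gantt: | T1 0-3 | T3 3-5 | T5 5-9 | T3 9-16 | T6 16-24 | T2 24-38 | T4 38-53 |
Completion: T1=3  T2=38  T3=16  T4=53  T5=9  T6=24
Turnaround (C−A): T1=3  T2=36  T3=13  T4=49  T5=4  T6=19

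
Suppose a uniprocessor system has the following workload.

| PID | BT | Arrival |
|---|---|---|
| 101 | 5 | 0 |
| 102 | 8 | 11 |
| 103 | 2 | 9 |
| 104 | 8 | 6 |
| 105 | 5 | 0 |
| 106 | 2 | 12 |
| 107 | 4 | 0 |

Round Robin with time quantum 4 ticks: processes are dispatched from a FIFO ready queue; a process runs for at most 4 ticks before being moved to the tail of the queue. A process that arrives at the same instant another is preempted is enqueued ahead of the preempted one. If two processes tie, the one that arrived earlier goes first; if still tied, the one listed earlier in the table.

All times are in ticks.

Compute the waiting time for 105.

Timeline: | 101 0-4 | 105 4-8 | 107 8-12 | 101 12-13 | 104 13-17 | 105 17-18 | 103 18-20 | 102 20-24 | 106 24-26 | 104 26-30 | 102 30-34 |
Completion: 101=13  102=34  103=20  104=30  105=18  106=26  107=12
Waiting(105) = turnaround − burst = 18 − 5 = 13

13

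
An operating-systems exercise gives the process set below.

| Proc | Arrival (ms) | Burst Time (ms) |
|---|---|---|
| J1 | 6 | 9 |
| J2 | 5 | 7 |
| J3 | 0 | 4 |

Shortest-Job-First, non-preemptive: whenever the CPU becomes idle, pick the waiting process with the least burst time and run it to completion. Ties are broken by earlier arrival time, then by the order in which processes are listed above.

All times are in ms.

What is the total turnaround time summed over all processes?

26

Timeline: | J3 0-4 | idle 4-5 | J2 5-12 | J1 12-21 |
Completion: J1=21  J2=12  J3=4
Turnaround = completion − arrival: J1=15, J2=7, J3=4
Total turnaround = 15 + 7 + 4 = 26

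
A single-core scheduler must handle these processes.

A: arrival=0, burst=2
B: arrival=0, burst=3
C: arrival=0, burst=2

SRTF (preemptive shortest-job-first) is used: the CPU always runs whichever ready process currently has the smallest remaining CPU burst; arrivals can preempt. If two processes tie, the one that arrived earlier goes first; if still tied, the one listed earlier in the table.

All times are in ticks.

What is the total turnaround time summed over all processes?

Gantt: | A 0-2 | C 2-4 | B 4-7 |
Completion: A=2  B=7  C=4
Turnaround = completion − arrival: A=2, B=7, C=4
Total turnaround = 2 + 7 + 4 = 13

13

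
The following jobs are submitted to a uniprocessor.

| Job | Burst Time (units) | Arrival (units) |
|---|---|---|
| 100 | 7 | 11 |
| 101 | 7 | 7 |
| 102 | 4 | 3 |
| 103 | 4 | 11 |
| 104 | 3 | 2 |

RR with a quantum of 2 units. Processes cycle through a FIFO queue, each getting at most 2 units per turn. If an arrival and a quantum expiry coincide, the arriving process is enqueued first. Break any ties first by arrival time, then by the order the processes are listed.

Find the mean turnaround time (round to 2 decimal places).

11.20

Schedule: | idle 0-2 | 104 2-4 | 102 4-6 | 104 6-7 | 102 7-9 | 101 9-11 | 100 11-13 | 103 13-15 | 101 15-17 | 100 17-19 | 103 19-21 | 101 21-23 | 100 23-25 | 101 25-26 | 100 26-27 |
Completion: 100=27  101=26  102=9  103=21  104=7
Turnaround (C−A): 100=16  101=19  102=6  103=10  104=5
Turnaround times: 100=16, 101=19, 102=6, 103=10, 104=5
Average turnaround = (16+19+6+10+5) / 5 = 56/5 = 11.20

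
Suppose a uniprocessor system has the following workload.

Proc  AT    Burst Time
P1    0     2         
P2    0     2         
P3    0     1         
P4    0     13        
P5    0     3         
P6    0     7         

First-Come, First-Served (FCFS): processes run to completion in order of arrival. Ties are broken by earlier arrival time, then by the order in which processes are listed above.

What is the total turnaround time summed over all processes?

Schedule: | P1 0-2 | P2 2-4 | P3 4-5 | P4 5-18 | P5 18-21 | P6 21-28 |
Completion: P1=2  P2=4  P3=5  P4=18  P5=21  P6=28
Turnaround = completion − arrival: P1=2, P2=4, P3=5, P4=18, P5=21, P6=28
Total turnaround = 2 + 4 + 5 + 18 + 21 + 28 = 78

78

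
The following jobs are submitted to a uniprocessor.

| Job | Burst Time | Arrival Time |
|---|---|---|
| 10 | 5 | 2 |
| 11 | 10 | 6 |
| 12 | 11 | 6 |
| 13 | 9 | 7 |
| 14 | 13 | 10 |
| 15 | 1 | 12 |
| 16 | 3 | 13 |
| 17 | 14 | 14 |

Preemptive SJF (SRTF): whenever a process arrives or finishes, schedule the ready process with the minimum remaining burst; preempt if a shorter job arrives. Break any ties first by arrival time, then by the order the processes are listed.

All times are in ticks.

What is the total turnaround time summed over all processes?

179

Gantt: | idle 0-2 | 10 2-7 | 13 7-12 | 15 12-13 | 16 13-16 | 13 16-20 | 11 20-30 | 12 30-41 | 14 41-54 | 17 54-68 |
Completion: 10=7  11=30  12=41  13=20  14=54  15=13  16=16  17=68
Turnaround (C−A): 10=5  11=24  12=35  13=13  14=44  15=1  16=3  17=54
Turnaround = completion − arrival: 10=5, 11=24, 12=35, 13=13, 14=44, 15=1, 16=3, 17=54
Total turnaround = 5 + 24 + 35 + 13 + 44 + 1 + 3 + 54 = 179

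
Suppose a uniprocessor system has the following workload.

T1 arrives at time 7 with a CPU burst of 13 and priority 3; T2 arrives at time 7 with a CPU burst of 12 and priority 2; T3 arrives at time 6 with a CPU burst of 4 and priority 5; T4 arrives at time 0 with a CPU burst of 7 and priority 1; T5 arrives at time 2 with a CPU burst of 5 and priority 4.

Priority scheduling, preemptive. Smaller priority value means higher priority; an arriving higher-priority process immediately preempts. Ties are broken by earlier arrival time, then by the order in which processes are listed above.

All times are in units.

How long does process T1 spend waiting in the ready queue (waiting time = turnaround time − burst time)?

Schedule: | T4 0-7 | T2 7-19 | T1 19-32 | T5 32-37 | T3 37-41 |
Completion: T1=32  T2=19  T3=41  T4=7  T5=37
Waiting(T1) = turnaround − burst = 25 − 13 = 12

12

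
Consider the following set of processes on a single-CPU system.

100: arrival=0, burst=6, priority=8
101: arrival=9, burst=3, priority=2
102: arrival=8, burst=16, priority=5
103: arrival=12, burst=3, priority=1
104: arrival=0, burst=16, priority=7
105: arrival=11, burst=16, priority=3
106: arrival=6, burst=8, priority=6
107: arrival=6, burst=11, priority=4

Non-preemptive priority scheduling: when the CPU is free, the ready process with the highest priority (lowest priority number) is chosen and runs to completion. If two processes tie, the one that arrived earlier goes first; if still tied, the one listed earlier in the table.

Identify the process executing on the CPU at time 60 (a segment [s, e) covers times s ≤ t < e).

Schedule: | 104 0-16 | 103 16-19 | 101 19-22 | 105 22-38 | 107 38-49 | 102 49-65 | 106 65-73 | 100 73-79 |
Completion: 100=79  101=22  102=65  103=19  104=16  105=38  106=73  107=49

102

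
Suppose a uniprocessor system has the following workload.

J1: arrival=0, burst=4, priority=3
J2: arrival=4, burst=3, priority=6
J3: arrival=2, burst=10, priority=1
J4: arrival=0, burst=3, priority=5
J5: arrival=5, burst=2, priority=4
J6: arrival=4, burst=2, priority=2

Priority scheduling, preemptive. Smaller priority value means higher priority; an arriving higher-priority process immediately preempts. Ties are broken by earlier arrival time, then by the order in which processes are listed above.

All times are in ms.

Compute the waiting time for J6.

Gantt: | J1 0-2 | J3 2-12 | J6 12-14 | J1 14-16 | J5 16-18 | J4 18-21 | J2 21-24 |
Completion: J1=16  J2=24  J3=12  J4=21  J5=18  J6=14
Turnaround (C−A): J1=16  J2=20  J3=10  J4=21  J5=13  J6=10
Waiting(J6) = turnaround − burst = 10 − 2 = 8

8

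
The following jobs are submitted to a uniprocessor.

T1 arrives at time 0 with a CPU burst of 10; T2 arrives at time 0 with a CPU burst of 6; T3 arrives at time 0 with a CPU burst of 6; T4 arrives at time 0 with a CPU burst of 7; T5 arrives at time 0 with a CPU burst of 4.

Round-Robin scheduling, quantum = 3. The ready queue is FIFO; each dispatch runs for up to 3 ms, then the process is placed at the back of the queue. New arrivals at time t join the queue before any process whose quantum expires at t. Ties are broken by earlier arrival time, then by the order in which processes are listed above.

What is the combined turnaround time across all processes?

Timeline: | T1 0-3 | T2 3-6 | T3 6-9 | T4 9-12 | T5 12-15 | T1 15-18 | T2 18-21 | T3 21-24 | T4 24-27 | T5 27-28 | T1 28-31 | T4 31-32 | T1 32-33 |
Completion: T1=33  T2=21  T3=24  T4=32  T5=28
Turnaround = completion − arrival: T1=33, T2=21, T3=24, T4=32, T5=28
Total turnaround = 33 + 21 + 24 + 32 + 28 = 138

138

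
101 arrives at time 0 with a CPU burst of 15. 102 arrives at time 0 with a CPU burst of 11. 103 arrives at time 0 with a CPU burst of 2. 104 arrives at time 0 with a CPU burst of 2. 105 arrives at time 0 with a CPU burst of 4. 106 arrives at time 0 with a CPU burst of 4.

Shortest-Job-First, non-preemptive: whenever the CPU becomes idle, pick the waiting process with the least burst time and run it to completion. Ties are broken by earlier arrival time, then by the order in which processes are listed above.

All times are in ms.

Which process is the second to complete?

104

Timeline: | 103 0-2 | 104 2-4 | 105 4-8 | 106 8-12 | 102 12-23 | 101 23-38 |
Completion: 101=38  102=23  103=2  104=4  105=8  106=12
Finish order: 103 → 104 → 105 → 106 → 102 → 101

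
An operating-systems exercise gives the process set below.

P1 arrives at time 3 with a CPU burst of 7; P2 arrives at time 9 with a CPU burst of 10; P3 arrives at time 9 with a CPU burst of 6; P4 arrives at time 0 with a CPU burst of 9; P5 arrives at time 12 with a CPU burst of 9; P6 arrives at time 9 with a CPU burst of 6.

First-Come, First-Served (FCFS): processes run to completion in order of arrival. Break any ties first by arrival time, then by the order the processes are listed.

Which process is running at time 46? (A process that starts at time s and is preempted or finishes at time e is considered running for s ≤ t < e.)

P5

Schedule: | P4 0-9 | P1 9-16 | P2 16-26 | P3 26-32 | P6 32-38 | P5 38-47 |
Completion: P1=16  P2=26  P3=32  P4=9  P5=47  P6=38
Turnaround (C−A): P1=13  P2=17  P3=23  P4=9  P5=35  P6=29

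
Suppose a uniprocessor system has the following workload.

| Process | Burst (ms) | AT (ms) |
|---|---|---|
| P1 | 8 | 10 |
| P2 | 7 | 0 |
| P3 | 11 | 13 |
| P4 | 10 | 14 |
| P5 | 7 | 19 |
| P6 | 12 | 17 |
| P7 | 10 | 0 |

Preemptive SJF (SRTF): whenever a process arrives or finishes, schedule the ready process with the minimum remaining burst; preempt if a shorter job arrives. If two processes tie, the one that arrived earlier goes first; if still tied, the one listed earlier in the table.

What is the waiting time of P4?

18

Schedule: | P2 0-7 | P7 7-17 | P1 17-25 | P5 25-32 | P4 32-42 | P3 42-53 | P6 53-65 |
Completion: P1=25  P2=7  P3=53  P4=42  P5=32  P6=65  P7=17
Turnaround (C−A): P1=15  P2=7  P3=40  P4=28  P5=13  P6=48  P7=17
Waiting(P4) = turnaround − burst = 28 − 10 = 18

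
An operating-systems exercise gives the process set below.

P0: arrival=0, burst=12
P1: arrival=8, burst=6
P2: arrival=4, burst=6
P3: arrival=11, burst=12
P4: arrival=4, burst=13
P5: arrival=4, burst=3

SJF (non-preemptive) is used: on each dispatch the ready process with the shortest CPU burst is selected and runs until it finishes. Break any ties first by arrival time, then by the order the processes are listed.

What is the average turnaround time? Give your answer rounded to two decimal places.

Gantt: | P0 0-12 | P5 12-15 | P2 15-21 | P1 21-27 | P3 27-39 | P4 39-52 |
Completion: P0=12  P1=27  P2=21  P3=39  P4=52  P5=15
Turnaround times: P0=12, P1=19, P2=17, P3=28, P4=48, P5=11
Average turnaround = (12+19+17+28+48+11) / 6 = 135/6 = 22.50

22.50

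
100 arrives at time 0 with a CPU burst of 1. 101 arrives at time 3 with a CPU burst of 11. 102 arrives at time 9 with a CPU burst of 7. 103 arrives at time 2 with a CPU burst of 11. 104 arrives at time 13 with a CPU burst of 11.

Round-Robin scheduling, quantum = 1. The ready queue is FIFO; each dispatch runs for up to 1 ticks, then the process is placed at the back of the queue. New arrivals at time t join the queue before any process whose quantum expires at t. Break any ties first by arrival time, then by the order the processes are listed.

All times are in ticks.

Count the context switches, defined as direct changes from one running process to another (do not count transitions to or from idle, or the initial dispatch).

35

Gantt: | 100 0-1 | idle 1-2 | 103 2-3 | 101 3-4 | 103 4-5 | 101 5-6 | 103 6-7 | 101 7-8 | 103 8-9 | 101 9-10 | 102 10-11 | 103 11-12 | 101 12-13 | 102 13-14 | 103 14-15 | 104 15-16 | 101 16-17 | 102 17-18 | 103 18-19 | 104 19-20 | 101 20-21 | 102 21-22 | 103 22-23 | 104 23-24 | 101 24-25 | 102 25-26 | 103 26-27 | 104 27-28 | 101 28-29 | 102 29-30 | 103 30-31 | 104 31-32 | 101 32-33 | 102 33-34 | 103 34-35 | 104 35-36 | 101 36-37 | 104 37-42 |
Completion: 100=1  101=37  102=34  103=35  104=42
Turnaround (C−A): 100=1  101=34  102=25  103=33  104=29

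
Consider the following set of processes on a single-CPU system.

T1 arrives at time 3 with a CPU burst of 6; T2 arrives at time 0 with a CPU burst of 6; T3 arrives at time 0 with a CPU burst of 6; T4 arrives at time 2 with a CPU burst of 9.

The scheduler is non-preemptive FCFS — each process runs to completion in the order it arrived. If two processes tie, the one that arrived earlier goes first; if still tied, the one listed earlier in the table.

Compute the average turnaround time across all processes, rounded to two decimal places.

15.25

Schedule: | T2 0-6 | T3 6-12 | T4 12-21 | T1 21-27 |
Completion: T1=27  T2=6  T3=12  T4=21
Turnaround times: T1=24, T2=6, T3=12, T4=19
Average turnaround = (24+6+12+19) / 4 = 61/4 = 15.25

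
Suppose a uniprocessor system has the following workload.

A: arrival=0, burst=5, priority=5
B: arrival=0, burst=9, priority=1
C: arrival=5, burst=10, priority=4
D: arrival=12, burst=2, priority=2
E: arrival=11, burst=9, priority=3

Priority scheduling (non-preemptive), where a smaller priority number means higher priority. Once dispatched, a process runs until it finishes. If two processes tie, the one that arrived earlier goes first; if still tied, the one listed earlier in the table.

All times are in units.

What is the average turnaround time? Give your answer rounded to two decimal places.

Gantt: | B 0-9 | C 9-19 | D 19-21 | E 21-30 | A 30-35 |
Completion: A=35  B=9  C=19  D=21  E=30
Turnaround times: A=35, B=9, C=14, D=9, E=19
Average turnaround = (35+9+14+9+19) / 5 = 86/5 = 17.20

17.20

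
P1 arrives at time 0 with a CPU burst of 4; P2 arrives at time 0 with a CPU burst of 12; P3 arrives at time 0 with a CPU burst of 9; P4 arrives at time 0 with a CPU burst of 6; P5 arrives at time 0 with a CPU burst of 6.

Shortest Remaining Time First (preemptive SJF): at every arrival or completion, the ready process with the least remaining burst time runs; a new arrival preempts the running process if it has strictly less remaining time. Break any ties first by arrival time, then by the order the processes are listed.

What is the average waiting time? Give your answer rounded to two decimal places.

11.00

Schedule: | P1 0-4 | P4 4-10 | P5 10-16 | P3 16-25 | P2 25-37 |
Completion: P1=4  P2=37  P3=25  P4=10  P5=16
Waiting times: P1=0, P2=25, P3=16, P4=4, P5=10
Average waiting = (0+25+16+4+10) / 5 = 55/5 = 11.00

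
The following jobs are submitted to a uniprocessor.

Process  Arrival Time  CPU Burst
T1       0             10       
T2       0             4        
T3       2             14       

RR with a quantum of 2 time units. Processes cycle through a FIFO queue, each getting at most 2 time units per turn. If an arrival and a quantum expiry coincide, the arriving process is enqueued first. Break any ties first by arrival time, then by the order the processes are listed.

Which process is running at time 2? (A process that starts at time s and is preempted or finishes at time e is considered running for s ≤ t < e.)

T2

Gantt: | T1 0-2 | T2 2-4 | T3 4-6 | T1 6-8 | T2 8-10 | T3 10-12 | T1 12-14 | T3 14-16 | T1 16-18 | T3 18-20 | T1 20-22 | T3 22-28 |
Completion: T1=22  T2=10  T3=28
Turnaround (C−A): T1=22  T2=10  T3=26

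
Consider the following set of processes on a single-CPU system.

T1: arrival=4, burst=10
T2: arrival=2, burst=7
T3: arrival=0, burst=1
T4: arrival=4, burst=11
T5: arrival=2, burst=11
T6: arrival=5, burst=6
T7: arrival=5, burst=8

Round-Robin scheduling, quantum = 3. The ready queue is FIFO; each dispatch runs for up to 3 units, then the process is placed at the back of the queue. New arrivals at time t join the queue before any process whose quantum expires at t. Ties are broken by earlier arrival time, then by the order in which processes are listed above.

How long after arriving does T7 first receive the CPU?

12

Schedule: | T3 0-1 | idle 1-2 | T2 2-5 | T5 5-8 | T1 8-11 | T4 11-14 | T6 14-17 | T7 17-20 | T2 20-23 | T5 23-26 | T1 26-29 | T4 29-32 | T6 32-35 | T7 35-38 | T2 38-39 | T5 39-42 | T1 42-45 | T4 45-48 | T7 48-50 | T5 50-52 | T1 52-53 | T4 53-55 |
Completion: T1=53  T2=39  T3=1  T4=55  T5=52  T6=35  T7=50
Turnaround (C−A): T1=49  T2=37  T3=1  T4=51  T5=50  T6=30  T7=45
Response(T7) = first start − arrival = 17 − 5 = 12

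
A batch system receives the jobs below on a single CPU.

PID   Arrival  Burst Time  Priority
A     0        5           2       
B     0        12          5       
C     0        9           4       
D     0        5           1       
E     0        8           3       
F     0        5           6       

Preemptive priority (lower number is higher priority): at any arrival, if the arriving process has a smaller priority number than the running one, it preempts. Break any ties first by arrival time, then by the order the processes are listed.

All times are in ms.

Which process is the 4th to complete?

Timeline: | D 0-5 | A 5-10 | E 10-18 | C 18-27 | B 27-39 | F 39-44 |
Completion: A=10  B=39  C=27  D=5  E=18  F=44
Turnaround (C−A): A=10  B=39  C=27  D=5  E=18  F=44
Finish order: D → A → E → C → B → F

C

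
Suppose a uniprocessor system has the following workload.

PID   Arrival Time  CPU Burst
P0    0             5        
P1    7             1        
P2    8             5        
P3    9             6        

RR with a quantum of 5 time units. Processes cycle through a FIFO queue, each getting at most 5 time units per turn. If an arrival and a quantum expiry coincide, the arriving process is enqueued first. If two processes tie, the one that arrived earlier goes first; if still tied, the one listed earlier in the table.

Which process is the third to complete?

P2

Gantt: | P0 0-5 | idle 5-7 | P1 7-8 | P2 8-13 | P3 13-19 |
Completion: P0=5  P1=8  P2=13  P3=19
Finish order: P0 → P1 → P2 → P3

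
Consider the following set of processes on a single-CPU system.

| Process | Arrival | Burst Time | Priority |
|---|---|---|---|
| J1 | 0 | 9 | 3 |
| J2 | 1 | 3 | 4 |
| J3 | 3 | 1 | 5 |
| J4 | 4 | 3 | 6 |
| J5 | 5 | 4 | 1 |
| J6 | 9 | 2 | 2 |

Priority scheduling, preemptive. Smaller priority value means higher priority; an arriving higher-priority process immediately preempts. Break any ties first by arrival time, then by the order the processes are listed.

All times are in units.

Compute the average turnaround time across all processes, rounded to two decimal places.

12.00

Timeline: | J1 0-5 | J5 5-9 | J6 9-11 | J1 11-15 | J2 15-18 | J3 18-19 | J4 19-22 |
Completion: J1=15  J2=18  J3=19  J4=22  J5=9  J6=11
Turnaround times: J1=15, J2=17, J3=16, J4=18, J5=4, J6=2
Average turnaround = (15+17+16+18+4+2) / 6 = 72/6 = 12.00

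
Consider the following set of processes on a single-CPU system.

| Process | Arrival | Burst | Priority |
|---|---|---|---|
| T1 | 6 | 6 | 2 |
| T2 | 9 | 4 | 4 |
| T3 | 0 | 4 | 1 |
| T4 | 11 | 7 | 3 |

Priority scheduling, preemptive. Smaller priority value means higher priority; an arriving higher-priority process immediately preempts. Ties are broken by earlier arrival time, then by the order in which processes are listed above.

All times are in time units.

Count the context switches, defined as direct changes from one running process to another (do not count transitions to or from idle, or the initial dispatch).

2

Gantt: | T3 0-4 | idle 4-6 | T1 6-12 | T4 12-19 | T2 19-23 |
Completion: T1=12  T2=23  T3=4  T4=19
Turnaround (C−A): T1=6  T2=14  T3=4  T4=8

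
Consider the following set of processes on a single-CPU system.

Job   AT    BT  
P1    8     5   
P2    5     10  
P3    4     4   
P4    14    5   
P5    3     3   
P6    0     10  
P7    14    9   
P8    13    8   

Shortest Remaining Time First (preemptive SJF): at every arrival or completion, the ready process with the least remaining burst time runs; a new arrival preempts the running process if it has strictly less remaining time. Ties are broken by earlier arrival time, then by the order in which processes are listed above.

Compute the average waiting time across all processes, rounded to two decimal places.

Schedule: | P6 0-3 | P5 3-6 | P3 6-10 | P1 10-15 | P4 15-20 | P6 20-27 | P8 27-35 | P7 35-44 | P2 44-54 |
Completion: P1=15  P2=54  P3=10  P4=20  P5=6  P6=27  P7=44  P8=35
Turnaround (C−A): P1=7  P2=49  P3=6  P4=6  P5=3  P6=27  P7=30  P8=22
Waiting times: P1=2, P2=39, P3=2, P4=1, P5=0, P6=17, P7=21, P8=14
Average waiting = (2+39+2+1+0+17+21+14) / 8 = 96/8 = 12.00

12.00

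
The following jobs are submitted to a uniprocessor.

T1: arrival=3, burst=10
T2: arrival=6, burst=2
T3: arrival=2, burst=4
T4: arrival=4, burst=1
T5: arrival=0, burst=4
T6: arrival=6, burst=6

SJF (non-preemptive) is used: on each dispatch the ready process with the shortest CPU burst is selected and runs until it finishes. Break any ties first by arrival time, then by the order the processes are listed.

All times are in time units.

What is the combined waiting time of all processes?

25

Gantt: | T5 0-4 | T4 4-5 | T3 5-9 | T2 9-11 | T6 11-17 | T1 17-27 |
Completion: T1=27  T2=11  T3=9  T4=5  T5=4  T6=17
Waiting = turnaround − burst: T1=14, T2=3, T3=3, T4=0, T5=0, T6=5
Total waiting = 14 + 3 + 3 + 0 + 0 + 5 = 25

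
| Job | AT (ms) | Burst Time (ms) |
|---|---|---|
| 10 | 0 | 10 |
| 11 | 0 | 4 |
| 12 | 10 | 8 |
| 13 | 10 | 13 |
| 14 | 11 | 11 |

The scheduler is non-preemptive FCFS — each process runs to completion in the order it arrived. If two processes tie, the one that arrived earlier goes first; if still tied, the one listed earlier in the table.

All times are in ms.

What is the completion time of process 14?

Schedule: | 10 0-10 | 11 10-14 | 12 14-22 | 13 22-35 | 14 35-46 |
Completion: 10=10  11=14  12=22  13=35  14=46

46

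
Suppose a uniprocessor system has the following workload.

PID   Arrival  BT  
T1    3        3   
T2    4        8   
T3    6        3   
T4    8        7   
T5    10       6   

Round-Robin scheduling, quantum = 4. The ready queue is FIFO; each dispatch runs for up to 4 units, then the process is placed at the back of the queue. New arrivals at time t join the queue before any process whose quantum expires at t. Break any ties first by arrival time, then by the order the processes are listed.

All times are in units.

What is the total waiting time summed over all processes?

44

Timeline: | idle 0-3 | T1 3-6 | T2 6-10 | T3 10-13 | T4 13-17 | T5 17-21 | T2 21-25 | T4 25-28 | T5 28-30 |
Completion: T1=6  T2=25  T3=13  T4=28  T5=30
Waiting = turnaround − burst: T1=0, T2=13, T3=4, T4=13, T5=14
Total waiting = 0 + 13 + 4 + 13 + 14 = 44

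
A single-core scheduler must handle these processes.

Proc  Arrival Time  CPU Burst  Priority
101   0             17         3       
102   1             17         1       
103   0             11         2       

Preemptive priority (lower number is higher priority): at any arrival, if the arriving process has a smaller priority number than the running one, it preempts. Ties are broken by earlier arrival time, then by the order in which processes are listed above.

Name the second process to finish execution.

Timeline: | 103 0-1 | 102 1-18 | 103 18-28 | 101 28-45 |
Completion: 101=45  102=18  103=28
Turnaround (C−A): 101=45  102=17  103=28
Finish order: 102 → 103 → 101

103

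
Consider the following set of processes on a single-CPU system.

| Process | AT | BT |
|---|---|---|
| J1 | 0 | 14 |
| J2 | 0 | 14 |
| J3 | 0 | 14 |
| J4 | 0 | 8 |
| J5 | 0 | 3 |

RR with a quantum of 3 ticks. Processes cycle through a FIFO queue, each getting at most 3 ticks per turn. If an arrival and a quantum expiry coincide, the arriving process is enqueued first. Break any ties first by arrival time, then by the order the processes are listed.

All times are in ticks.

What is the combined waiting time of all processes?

Gantt: | J1 0-3 | J2 3-6 | J3 6-9 | J4 9-12 | J5 12-15 | J1 15-18 | J2 18-21 | J3 21-24 | J4 24-27 | J1 27-30 | J2 30-33 | J3 33-36 | J4 36-38 | J1 38-41 | J2 41-44 | J3 44-47 | J1 47-49 | J2 49-51 | J3 51-53 |
Completion: J1=49  J2=51  J3=53  J4=38  J5=15
Waiting = turnaround − burst: J1=35, J2=37, J3=39, J4=30, J5=12
Total waiting = 35 + 37 + 39 + 30 + 12 = 153

153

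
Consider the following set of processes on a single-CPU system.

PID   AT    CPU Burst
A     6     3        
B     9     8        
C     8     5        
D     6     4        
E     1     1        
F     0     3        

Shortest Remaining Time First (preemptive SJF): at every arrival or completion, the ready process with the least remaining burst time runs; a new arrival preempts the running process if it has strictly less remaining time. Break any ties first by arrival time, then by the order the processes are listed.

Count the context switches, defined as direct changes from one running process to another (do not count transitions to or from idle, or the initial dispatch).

Timeline: | F 0-1 | E 1-2 | F 2-4 | idle 4-6 | A 6-9 | D 9-13 | C 13-18 | B 18-26 |
Completion: A=9  B=26  C=18  D=13  E=2  F=4
Turnaround (C−A): A=3  B=17  C=10  D=7  E=1  F=4

5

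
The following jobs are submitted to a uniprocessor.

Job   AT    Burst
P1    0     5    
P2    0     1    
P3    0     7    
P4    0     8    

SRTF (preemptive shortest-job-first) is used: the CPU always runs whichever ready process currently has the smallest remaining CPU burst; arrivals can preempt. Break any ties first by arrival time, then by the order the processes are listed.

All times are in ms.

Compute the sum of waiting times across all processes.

Schedule: | P2 0-1 | P1 1-6 | P3 6-13 | P4 13-21 |
Completion: P1=6  P2=1  P3=13  P4=21
Turnaround (C−A): P1=6  P2=1  P3=13  P4=21
Waiting = turnaround − burst: P1=1, P2=0, P3=6, P4=13
Total waiting = 1 + 0 + 6 + 13 = 20

20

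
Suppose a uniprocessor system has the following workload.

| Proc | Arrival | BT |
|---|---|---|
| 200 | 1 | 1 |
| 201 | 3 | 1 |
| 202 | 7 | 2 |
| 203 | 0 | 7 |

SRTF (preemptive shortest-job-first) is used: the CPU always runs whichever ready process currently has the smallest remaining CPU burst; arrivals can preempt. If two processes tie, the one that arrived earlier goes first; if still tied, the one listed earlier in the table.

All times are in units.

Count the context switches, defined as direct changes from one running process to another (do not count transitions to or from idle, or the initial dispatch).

Gantt: | 203 0-1 | 200 1-2 | 203 2-3 | 201 3-4 | 203 4-9 | 202 9-11 |
Completion: 200=2  201=4  202=11  203=9
Turnaround (C−A): 200=1  201=1  202=4  203=9

5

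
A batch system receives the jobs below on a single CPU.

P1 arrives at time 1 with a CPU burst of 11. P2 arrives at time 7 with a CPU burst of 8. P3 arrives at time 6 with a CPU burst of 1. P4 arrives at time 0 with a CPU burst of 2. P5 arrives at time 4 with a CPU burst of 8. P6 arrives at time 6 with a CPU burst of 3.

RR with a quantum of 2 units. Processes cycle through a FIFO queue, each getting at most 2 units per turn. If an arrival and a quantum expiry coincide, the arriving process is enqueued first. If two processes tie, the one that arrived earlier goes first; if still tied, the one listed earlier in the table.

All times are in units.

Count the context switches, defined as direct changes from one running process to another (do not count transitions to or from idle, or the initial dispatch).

Gantt: | P4 0-2 | P1 2-4 | P5 4-6 | P1 6-8 | P3 8-9 | P6 9-11 | P5 11-13 | P2 13-15 | P1 15-17 | P6 17-18 | P5 18-20 | P2 20-22 | P1 22-24 | P5 24-26 | P2 26-28 | P1 28-30 | P2 30-32 | P1 32-33 |
Completion: P1=33  P2=32  P3=9  P4=2  P5=26  P6=18
Turnaround (C−A): P1=32  P2=25  P3=3  P4=2  P5=22  P6=12

17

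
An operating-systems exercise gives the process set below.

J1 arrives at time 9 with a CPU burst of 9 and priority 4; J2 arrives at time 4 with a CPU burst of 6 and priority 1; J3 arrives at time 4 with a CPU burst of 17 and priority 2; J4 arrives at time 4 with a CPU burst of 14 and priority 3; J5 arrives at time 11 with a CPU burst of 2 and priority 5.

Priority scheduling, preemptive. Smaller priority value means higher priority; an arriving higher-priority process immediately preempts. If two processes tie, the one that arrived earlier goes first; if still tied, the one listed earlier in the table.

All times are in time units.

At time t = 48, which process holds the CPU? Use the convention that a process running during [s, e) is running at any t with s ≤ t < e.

J1

Timeline: | idle 0-4 | J2 4-10 | J3 10-27 | J4 27-41 | J1 41-50 | J5 50-52 |
Completion: J1=50  J2=10  J3=27  J4=41  J5=52
Turnaround (C−A): J1=41  J2=6  J3=23  J4=37  J5=41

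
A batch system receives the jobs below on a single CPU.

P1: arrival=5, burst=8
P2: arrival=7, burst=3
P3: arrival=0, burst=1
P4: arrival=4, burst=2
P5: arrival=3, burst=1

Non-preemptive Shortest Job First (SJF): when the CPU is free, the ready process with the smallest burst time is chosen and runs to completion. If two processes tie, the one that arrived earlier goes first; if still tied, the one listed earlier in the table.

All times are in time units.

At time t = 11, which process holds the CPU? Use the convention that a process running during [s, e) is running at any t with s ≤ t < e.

P1

Timeline: | P3 0-1 | idle 1-3 | P5 3-4 | P4 4-6 | P1 6-14 | P2 14-17 |
Completion: P1=14  P2=17  P3=1  P4=6  P5=4
Turnaround (C−A): P1=9  P2=10  P3=1  P4=2  P5=1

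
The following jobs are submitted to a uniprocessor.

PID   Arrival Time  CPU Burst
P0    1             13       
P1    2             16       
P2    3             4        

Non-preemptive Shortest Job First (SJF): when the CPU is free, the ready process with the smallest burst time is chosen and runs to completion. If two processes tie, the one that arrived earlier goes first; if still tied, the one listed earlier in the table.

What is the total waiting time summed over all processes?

Schedule: | idle 0-1 | P0 1-14 | P2 14-18 | P1 18-34 |
Completion: P0=14  P1=34  P2=18
Turnaround (C−A): P0=13  P1=32  P2=15
Waiting = turnaround − burst: P0=0, P1=16, P2=11
Total waiting = 0 + 16 + 11 = 27

27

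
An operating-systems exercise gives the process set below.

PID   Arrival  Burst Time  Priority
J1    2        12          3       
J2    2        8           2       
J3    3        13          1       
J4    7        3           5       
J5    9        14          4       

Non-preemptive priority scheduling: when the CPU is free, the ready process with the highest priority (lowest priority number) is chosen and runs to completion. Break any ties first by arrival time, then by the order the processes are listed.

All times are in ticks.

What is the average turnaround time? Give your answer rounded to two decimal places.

29.20

Gantt: | idle 0-2 | J2 2-10 | J3 10-23 | J1 23-35 | J5 35-49 | J4 49-52 |
Completion: J1=35  J2=10  J3=23  J4=52  J5=49
Turnaround (C−A): J1=33  J2=8  J3=20  J4=45  J5=40
Turnaround times: J1=33, J2=8, J3=20, J4=45, J5=40
Average turnaround = (33+8+20+45+40) / 5 = 146/5 = 29.20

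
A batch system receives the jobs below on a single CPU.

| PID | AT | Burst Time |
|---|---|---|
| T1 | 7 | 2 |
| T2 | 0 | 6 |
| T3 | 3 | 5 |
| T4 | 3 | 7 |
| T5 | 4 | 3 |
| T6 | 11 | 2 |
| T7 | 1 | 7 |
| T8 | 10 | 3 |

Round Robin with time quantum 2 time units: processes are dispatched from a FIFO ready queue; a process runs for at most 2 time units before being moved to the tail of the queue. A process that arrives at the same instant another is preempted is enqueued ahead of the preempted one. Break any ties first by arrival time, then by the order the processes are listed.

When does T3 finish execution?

Gantt: | T2 0-2 | T7 2-4 | T2 4-6 | T3 6-8 | T4 8-10 | T5 10-12 | T7 12-14 | T2 14-16 | T1 16-18 | T3 18-20 | T8 20-22 | T4 22-24 | T6 24-26 | T5 26-27 | T7 27-29 | T3 29-30 | T8 30-31 | T4 31-33 | T7 33-34 | T4 34-35 |
Completion: T1=18  T2=16  T3=30  T4=35  T5=27  T6=26  T7=34  T8=31
Turnaround (C−A): T1=11  T2=16  T3=27  T4=32  T5=23  T6=15  T7=33  T8=21

30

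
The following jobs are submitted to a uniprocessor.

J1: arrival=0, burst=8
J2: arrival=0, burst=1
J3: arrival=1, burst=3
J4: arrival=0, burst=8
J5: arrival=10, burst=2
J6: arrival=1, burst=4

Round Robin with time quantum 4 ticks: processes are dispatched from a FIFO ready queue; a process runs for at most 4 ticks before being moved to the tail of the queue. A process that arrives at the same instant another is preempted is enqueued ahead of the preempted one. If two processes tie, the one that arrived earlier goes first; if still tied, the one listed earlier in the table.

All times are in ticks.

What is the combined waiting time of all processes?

65

Gantt: | J1 0-4 | J2 4-5 | J4 5-9 | J3 9-12 | J6 12-16 | J1 16-20 | J4 20-24 | J5 24-26 |
Completion: J1=20  J2=5  J3=12  J4=24  J5=26  J6=16
Waiting = turnaround − burst: J1=12, J2=4, J3=8, J4=16, J5=14, J6=11
Total waiting = 12 + 4 + 8 + 16 + 14 + 11 = 65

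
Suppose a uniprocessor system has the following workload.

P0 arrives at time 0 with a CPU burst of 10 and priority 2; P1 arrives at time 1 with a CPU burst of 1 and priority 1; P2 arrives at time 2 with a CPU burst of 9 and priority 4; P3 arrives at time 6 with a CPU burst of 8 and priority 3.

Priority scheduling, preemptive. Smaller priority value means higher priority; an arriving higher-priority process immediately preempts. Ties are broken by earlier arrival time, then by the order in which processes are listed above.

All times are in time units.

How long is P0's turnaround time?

Schedule: | P0 0-1 | P1 1-2 | P0 2-11 | P3 11-19 | P2 19-28 |
Completion: P0=11  P1=2  P2=28  P3=19
Turnaround (C−A): P0=11  P1=1  P2=26  P3=13
Turnaround(P0) = completion − arrival = 11 − 0 = 11

11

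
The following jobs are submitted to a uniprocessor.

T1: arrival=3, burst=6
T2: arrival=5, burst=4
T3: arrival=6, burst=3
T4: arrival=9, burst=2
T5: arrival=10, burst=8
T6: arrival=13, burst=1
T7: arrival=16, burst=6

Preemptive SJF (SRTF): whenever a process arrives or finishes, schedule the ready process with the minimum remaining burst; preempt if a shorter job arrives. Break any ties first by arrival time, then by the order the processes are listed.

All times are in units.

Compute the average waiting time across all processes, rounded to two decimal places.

4.86

Schedule: | idle 0-3 | T1 3-9 | T4 9-11 | T3 11-14 | T6 14-15 | T2 15-19 | T7 19-25 | T5 25-33 |
Completion: T1=9  T2=19  T3=14  T4=11  T5=33  T6=15  T7=25
Waiting times: T1=0, T2=10, T3=5, T4=0, T5=15, T6=1, T7=3
Average waiting = (0+10+5+0+15+1+3) / 7 = 34/7 = 4.86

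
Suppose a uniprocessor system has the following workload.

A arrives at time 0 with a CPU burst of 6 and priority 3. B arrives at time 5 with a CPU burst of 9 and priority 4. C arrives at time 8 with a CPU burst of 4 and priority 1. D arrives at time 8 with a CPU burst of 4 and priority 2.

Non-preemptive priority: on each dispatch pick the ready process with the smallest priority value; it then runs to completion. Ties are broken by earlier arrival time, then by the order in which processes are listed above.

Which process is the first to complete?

A

Gantt: | A 0-6 | B 6-15 | C 15-19 | D 19-23 |
Completion: A=6  B=15  C=19  D=23
Turnaround (C−A): A=6  B=10  C=11  D=15
Finish order: A → B → C → D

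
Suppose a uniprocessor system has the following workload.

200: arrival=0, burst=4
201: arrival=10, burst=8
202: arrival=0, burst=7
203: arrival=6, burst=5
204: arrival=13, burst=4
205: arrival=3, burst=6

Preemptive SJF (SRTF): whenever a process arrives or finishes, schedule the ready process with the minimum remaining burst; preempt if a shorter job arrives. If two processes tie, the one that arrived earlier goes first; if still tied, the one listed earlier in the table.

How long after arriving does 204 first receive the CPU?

2

Schedule: | 200 0-4 | 205 4-10 | 203 10-15 | 204 15-19 | 202 19-26 | 201 26-34 |
Completion: 200=4  201=34  202=26  203=15  204=19  205=10
Response(204) = first start − arrival = 15 − 13 = 2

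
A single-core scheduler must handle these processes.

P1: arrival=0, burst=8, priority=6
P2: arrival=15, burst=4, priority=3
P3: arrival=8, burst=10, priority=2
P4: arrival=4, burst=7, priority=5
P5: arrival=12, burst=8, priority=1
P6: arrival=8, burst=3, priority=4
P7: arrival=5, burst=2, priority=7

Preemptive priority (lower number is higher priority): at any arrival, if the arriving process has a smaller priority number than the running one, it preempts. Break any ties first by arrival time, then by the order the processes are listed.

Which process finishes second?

Timeline: | P1 0-4 | P4 4-8 | P3 8-12 | P5 12-20 | P3 20-26 | P2 26-30 | P6 30-33 | P4 33-36 | P1 36-40 | P7 40-42 |
Completion: P1=40  P2=30  P3=26  P4=36  P5=20  P6=33  P7=42
Finish order: P5 → P3 → P2 → P6 → P4 → P1 → P7

P3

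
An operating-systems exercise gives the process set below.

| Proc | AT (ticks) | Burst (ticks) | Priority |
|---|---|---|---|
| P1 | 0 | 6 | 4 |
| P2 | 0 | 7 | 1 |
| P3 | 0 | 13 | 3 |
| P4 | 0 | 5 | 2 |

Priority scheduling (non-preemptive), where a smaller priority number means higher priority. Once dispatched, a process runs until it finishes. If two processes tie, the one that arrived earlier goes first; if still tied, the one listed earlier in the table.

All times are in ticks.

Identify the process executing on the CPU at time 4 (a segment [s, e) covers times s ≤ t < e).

Timeline: | P2 0-7 | P4 7-12 | P3 12-25 | P1 25-31 |
Completion: P1=31  P2=7  P3=25  P4=12
Turnaround (C−A): P1=31  P2=7  P3=25  P4=12

P2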